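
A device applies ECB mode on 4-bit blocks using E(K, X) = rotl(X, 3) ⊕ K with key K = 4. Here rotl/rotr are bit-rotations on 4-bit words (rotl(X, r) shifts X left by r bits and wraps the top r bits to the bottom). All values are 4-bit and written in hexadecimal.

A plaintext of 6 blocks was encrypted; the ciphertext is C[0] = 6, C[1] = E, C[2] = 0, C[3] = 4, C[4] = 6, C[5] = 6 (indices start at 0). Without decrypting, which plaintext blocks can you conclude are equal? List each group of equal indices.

P[0] = P[4] = P[5]

ECB encrypts each block independently with the same key, so equal ciphertext blocks imply equal plaintext blocks.
C[0] = C[4] = C[5] = 6, so P[0] = P[4] = P[5].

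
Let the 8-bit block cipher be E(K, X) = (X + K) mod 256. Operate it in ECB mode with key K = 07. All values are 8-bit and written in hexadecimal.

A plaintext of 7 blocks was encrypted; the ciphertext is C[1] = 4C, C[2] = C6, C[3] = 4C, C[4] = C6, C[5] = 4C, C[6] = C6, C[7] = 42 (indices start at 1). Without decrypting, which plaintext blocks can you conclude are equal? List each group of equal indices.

ECB encrypts each block independently with the same key, so equal ciphertext blocks imply equal plaintext blocks.
C[1] = C[3] = C[5] = 4C, so P[1] = P[3] = P[5].
C[2] = C[4] = C[6] = C6, so P[2] = P[4] = P[6].

P[1] = P[3] = P[5]; P[2] = P[4] = P[6]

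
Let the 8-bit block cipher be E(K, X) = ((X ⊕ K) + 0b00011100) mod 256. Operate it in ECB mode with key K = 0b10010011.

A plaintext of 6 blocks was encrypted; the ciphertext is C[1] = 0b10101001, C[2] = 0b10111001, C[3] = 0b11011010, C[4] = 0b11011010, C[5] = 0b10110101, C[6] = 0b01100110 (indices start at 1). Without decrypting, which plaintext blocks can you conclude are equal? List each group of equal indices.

P[3] = P[4]

ECB encrypts each block independently with the same key, so equal ciphertext blocks imply equal plaintext blocks.
C[3] = C[4] = 0b11011010, so P[3] = P[4].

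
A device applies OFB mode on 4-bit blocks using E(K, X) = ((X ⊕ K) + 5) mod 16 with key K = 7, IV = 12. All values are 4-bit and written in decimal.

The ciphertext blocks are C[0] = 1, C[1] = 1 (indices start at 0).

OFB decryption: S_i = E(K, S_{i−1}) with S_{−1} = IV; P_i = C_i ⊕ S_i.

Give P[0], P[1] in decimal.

P[0] = 1, P[1] = 13

P[0]: S = E(K, 12) = 0; 1 ⊕ 0 = 1.
P[1]: S = E(K, 0) = 12; 1 ⊕ 12 = 13.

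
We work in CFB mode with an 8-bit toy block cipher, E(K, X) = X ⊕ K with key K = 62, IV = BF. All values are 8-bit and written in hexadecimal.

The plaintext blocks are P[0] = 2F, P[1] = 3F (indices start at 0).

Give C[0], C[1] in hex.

CFB encryption: C_i = P_i ⊕ E(K, C_{i−1}), with C_{−1} = IV.
C[0]: E(K, BF) = DD; 2F ⊕ DD = F2.
C[1]: E(K, F2) = 90; 3F ⊕ 90 = AF.

C[0] = F2, C[1] = AF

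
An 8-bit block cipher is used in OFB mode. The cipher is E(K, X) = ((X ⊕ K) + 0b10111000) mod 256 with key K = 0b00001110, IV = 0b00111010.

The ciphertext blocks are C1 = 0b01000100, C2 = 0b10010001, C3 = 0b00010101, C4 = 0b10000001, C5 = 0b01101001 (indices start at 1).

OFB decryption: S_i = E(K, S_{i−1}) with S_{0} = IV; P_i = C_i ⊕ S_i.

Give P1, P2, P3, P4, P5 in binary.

P1: S = E(K, 0b00111010) = 0b11101100; 0b01000100 ⊕ 0b11101100 = 0b10101000.
P2: S = E(K, 0b11101100) = 0b10011010; 0b10010001 ⊕ 0b10011010 = 0b00001011.
P3: S = E(K, 0b10011010) = 0b01001100; 0b00010101 ⊕ 0b01001100 = 0b01011001.
P4: S = E(K, 0b01001100) = 0b11111010; 0b10000001 ⊕ 0b11111010 = 0b01111011.
P5: S = E(K, 0b11111010) = 0b10101100; 0b01101001 ⊕ 0b10101100 = 0b11000101.

P1 = 0b10101000, P2 = 0b00001011, P3 = 0b01011001, P4 = 0b01111011, P5 = 0b11000101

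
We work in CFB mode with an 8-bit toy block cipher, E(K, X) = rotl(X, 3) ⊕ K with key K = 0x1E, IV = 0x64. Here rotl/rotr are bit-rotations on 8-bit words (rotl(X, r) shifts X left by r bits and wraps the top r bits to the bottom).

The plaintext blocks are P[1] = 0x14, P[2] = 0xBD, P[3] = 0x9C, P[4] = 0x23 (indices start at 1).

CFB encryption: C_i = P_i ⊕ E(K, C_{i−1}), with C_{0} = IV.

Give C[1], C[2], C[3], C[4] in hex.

C[1]: E(K, 0x64) = 0x3D; 0x14 ⊕ 0x3D = 0x29.
C[2]: E(K, 0x29) = 0x57; 0xBD ⊕ 0x57 = 0xEA.
C[3]: E(K, 0xEA) = 0x49; 0x9C ⊕ 0x49 = 0xD5.
C[4]: E(K, 0xD5) = 0xB0; 0x23 ⊕ 0xB0 = 0x93.

C[1] = 0x29, C[2] = 0xEA, C[3] = 0xD5, C[4] = 0x93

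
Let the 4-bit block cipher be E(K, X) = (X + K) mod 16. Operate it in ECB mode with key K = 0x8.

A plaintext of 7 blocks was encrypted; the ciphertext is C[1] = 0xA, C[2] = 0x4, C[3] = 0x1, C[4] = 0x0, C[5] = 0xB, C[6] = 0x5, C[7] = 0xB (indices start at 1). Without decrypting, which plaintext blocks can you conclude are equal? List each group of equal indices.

ECB encrypts each block independently with the same key, so equal ciphertext blocks imply equal plaintext blocks.
C[5] = C[7] = 0xB, so P[5] = P[7].

P[5] = P[7]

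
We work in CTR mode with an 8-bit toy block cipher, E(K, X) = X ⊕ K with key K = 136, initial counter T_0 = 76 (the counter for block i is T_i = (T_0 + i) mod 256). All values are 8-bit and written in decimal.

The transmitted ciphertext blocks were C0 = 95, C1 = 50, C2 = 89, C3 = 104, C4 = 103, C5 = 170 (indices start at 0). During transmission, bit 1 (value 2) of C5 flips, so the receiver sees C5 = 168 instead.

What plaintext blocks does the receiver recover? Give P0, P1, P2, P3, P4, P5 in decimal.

CTR decryption: S_i = E(K, T_i) where T_i is the counter for block i; P_i = C_i ⊕ S_i.
Only C5 changed, to 168. In CTR, a change in C_i flips the same bit in P_i only; the keystream is unaffected. Decrypting the received ciphertext:
P0: T = 76, S = E(K, T) = 196; 95 ⊕ 196 = 155.
P1: T = 77, S = E(K, T) = 197; 50 ⊕ 197 = 247.
P2: T = 78, S = E(K, T) = 198; 89 ⊕ 198 = 159.
P3: T = 79, S = E(K, T) = 199; 104 ⊕ 199 = 175.
P4: T = 80, S = E(K, T) = 216; 103 ⊕ 216 = 191.
P5: T = 81, S = E(K, T) = 217; 168 ⊕ 217 = 113.
Blocks that differ from the original plaintext: P5.

P0 = 155, P1 = 247, P2 = 159, P3 = 175, P4 = 191, P5 = 113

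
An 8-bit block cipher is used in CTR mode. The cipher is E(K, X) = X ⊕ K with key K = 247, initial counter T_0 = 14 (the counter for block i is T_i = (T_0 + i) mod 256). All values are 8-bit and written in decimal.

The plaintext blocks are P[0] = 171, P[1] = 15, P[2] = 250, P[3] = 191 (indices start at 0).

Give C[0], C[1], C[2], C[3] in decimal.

CTR encryption: S_i = E(K, T_i) where T_i is the counter for block i; C_i = P_i ⊕ S_i.
C[0]: T = 14, S = E(K, T) = 249; 171 ⊕ 249 = 82.
C[1]: T = 15, S = E(K, T) = 248; 15 ⊕ 248 = 247.
C[2]: T = 16, S = E(K, T) = 231; 250 ⊕ 231 = 29.
C[3]: T = 17, S = E(K, T) = 230; 191 ⊕ 230 = 89.

C[0] = 82, C[1] = 247, C[2] = 29, C[3] = 89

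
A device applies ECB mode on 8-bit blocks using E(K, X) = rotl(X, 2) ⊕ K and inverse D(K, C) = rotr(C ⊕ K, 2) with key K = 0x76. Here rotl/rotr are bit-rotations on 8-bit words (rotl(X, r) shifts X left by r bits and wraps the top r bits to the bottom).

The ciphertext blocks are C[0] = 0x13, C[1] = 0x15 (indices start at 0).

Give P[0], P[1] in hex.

P[0] = 0x59, P[1] = 0xD8

ECB decryption: P_i = D(K, C_i).
P[0]: D(K, 0x13) = 0x59.
P[1]: D(K, 0x15) = 0xD8.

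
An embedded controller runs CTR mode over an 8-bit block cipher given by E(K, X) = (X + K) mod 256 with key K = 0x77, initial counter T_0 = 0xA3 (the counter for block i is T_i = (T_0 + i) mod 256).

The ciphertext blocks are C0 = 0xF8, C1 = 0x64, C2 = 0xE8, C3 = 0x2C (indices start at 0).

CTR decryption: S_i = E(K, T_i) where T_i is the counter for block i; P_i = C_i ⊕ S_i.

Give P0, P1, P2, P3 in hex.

P0: T = 0xA3, S = E(K, T) = 0x1A; 0xF8 ⊕ 0x1A = 0xE2.
P1: T = 0xA4, S = E(K, T) = 0x1B; 0x64 ⊕ 0x1B = 0x7F.
P2: T = 0xA5, S = E(K, T) = 0x1C; 0xE8 ⊕ 0x1C = 0xF4.
P3: T = 0xA6, S = E(K, T) = 0x1D; 0x2C ⊕ 0x1D = 0x31.

P0 = 0xE2, P1 = 0x7F, P2 = 0xF4, P3 = 0x31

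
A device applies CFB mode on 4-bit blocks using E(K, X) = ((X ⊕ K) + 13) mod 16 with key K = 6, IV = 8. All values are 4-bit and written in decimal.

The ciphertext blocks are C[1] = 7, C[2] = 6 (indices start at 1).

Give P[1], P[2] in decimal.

CFB decryption: P_i = C_i ⊕ E(K, C_{i−1}), with C_{0} = IV.
P[1]: E(K, 8) = 11; 7 ⊕ 11 = 12.
P[2]: E(K, 7) = 14; 6 ⊕ 14 = 8.

P[1] = 12, P[2] = 8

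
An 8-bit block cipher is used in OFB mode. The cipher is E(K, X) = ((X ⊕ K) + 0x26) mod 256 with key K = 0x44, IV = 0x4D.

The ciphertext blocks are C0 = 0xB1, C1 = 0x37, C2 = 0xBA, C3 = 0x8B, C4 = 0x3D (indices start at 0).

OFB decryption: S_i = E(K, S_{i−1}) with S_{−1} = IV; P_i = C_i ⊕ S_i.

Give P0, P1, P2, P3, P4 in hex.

P0 = 0x9E, P1 = 0xA6, P2 = 0x41, P3 = 0x6E, P4 = 0xFA

P0: S = E(K, 0x4D) = 0x2F; 0xB1 ⊕ 0x2F = 0x9E.
P1: S = E(K, 0x2F) = 0x91; 0x37 ⊕ 0x91 = 0xA6.
P2: S = E(K, 0x91) = 0xFB; 0xBA ⊕ 0xFB = 0x41.
P3: S = E(K, 0xFB) = 0xE5; 0x8B ⊕ 0xE5 = 0x6E.
P4: S = E(K, 0xE5) = 0xC7; 0x3D ⊕ 0xC7 = 0xFA.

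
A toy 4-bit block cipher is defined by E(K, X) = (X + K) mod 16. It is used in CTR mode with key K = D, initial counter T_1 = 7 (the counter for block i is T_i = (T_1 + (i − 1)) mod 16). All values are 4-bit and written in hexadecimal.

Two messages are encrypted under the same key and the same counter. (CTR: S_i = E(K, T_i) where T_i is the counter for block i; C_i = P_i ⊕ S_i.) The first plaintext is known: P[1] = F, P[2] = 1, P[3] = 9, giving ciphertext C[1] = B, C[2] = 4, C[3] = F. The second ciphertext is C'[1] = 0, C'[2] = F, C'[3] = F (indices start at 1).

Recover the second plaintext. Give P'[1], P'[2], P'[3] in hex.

P'[1] = 4, P'[2] = A, P'[3] = 9

In CTR with a reused counter, both messages share the same keystream S_i, so C_i ⊕ C'_i = P_i ⊕ P'_i and thus P'_i = P_i ⊕ C_i ⊕ C'_i.
P'[1]: F ⊕ B ⊕ 0 = 4.
P'[2]: 1 ⊕ 4 ⊕ F = A.
P'[3]: 9 ⊕ F ⊕ F = 9.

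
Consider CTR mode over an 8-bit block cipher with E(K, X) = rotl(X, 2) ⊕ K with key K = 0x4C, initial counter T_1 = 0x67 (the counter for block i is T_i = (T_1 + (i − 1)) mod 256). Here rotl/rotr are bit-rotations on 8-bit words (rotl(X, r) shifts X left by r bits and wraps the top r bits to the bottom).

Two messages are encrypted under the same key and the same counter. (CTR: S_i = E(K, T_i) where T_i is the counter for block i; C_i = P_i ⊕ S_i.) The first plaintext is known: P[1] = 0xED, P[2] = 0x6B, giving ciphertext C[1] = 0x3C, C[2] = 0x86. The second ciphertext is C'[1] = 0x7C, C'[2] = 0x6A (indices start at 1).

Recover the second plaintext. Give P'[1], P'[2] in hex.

In CTR with a reused counter, both messages share the same keystream S_i, so C_i ⊕ C'_i = P_i ⊕ P'_i and thus P'_i = P_i ⊕ C_i ⊕ C'_i.
P'[1]: 0xED ⊕ 0x3C ⊕ 0x7C = 0xAD.
P'[2]: 0x6B ⊕ 0x86 ⊕ 0x6A = 0x87.

P'[1] = 0xAD, P'[2] = 0x87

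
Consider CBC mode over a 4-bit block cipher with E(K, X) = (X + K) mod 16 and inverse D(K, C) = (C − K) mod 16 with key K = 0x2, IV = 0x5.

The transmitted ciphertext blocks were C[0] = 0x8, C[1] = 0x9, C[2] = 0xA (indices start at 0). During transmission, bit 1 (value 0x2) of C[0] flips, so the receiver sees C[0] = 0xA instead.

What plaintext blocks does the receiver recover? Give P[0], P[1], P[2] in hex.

CBC decryption: P_i = D(K, C_i) ⊕ C_{i−1}, with C_{−1} = IV.
Only C[0] changed, to 0xA. In CBC, a change in C_i garbles P_i and flips the same bit in P_{i+1}. Decrypting the received ciphertext:
P[0]: D(K, 0xA) = 0x8; 0x8 ⊕ 0x5 = 0xD.
P[1]: D(K, 0x9) = 0x7; 0x7 ⊕ 0xA = 0xD.
P[2]: D(K, 0xA) = 0x8; 0x8 ⊕ 0x9 = 0x1.
Blocks that differ from the original plaintext: P[0], P[1].

P[0] = 0xD, P[1] = 0xD, P[2] = 0x1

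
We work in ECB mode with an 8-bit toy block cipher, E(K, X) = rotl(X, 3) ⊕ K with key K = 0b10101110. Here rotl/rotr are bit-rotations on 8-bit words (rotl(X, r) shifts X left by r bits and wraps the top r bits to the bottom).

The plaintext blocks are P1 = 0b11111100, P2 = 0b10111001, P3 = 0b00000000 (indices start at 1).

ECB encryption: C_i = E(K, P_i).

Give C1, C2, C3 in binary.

C1: E(K, 0b11111100) = 0b01001001.
C2: E(K, 0b10111001) = 0b01100011.
C3: E(K, 0b00000000) = 0b10101110.

C1 = 0b01001001, C2 = 0b01100011, C3 = 0b10101110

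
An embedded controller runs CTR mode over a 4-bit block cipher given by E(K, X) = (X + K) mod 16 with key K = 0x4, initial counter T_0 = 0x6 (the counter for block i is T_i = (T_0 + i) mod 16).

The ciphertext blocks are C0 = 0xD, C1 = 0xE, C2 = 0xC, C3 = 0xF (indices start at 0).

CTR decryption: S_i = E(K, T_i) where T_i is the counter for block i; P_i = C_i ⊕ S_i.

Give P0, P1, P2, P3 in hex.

P0: T = 0x6, S = E(K, T) = 0xA; 0xD ⊕ 0xA = 0x7.
P1: T = 0x7, S = E(K, T) = 0xB; 0xE ⊕ 0xB = 0x5.
P2: T = 0x8, S = E(K, T) = 0xC; 0xC ⊕ 0xC = 0x0.
P3: T = 0x9, S = E(K, T) = 0xD; 0xF ⊕ 0xD = 0x2.

P0 = 0x7, P1 = 0x5, P2 = 0x0, P3 = 0x2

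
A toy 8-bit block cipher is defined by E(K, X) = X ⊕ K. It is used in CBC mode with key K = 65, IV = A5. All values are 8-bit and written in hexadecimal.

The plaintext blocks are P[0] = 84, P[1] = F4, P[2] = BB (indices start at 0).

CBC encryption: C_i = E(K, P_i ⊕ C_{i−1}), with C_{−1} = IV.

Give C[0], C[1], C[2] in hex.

C[0] = 44, C[1] = D5, C[2] = 0B

C[0]: P[0] ⊕ A5 = 21; E(K, 21) = 44.
C[1]: P[1] ⊕ 44 = B0; E(K, B0) = D5.
C[2]: P[2] ⊕ D5 = 6E; E(K, 6E) = 0B.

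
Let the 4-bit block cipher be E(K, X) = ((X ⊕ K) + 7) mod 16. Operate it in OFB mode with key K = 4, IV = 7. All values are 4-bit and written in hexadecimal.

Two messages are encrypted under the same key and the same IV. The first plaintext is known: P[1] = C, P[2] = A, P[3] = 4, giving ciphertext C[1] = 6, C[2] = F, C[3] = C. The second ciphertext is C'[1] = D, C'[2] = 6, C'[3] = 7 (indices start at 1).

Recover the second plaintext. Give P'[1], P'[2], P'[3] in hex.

P'[1] = 7, P'[2] = 3, P'[3] = F

In OFB with a reused IV, both messages share the same keystream S_i, so C_i ⊕ C'_i = P_i ⊕ P'_i and thus P'_i = P_i ⊕ C_i ⊕ C'_i.
P'[1]: C ⊕ 6 ⊕ D = 7.
P'[2]: A ⊕ F ⊕ 6 = 3.
P'[3]: 4 ⊕ C ⊕ 7 = F.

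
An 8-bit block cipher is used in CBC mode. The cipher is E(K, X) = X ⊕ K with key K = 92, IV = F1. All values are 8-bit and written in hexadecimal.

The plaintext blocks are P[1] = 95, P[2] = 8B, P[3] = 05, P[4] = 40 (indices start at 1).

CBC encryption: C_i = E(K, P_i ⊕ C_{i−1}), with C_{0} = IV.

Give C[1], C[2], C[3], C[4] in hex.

C[1] = F6, C[2] = EF, C[3] = 78, C[4] = AA

C[1]: P[1] ⊕ F1 = 64; E(K, 64) = F6.
C[2]: P[2] ⊕ F6 = 7D; E(K, 7D) = EF.
C[3]: P[3] ⊕ EF = EA; E(K, EA) = 78.
C[4]: P[4] ⊕ 78 = 38; E(K, 38) = AA.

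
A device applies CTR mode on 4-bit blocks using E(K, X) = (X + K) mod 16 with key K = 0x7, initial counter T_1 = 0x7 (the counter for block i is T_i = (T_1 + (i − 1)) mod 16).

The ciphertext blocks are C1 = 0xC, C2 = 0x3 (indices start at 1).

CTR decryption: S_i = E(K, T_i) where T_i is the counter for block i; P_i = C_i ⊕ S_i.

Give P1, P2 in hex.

P1: T = 0x7, S = E(K, T) = 0xE; 0xC ⊕ 0xE = 0x2.
P2: T = 0x8, S = E(K, T) = 0xF; 0x3 ⊕ 0xF = 0xC.

P1 = 0x2, P2 = 0xC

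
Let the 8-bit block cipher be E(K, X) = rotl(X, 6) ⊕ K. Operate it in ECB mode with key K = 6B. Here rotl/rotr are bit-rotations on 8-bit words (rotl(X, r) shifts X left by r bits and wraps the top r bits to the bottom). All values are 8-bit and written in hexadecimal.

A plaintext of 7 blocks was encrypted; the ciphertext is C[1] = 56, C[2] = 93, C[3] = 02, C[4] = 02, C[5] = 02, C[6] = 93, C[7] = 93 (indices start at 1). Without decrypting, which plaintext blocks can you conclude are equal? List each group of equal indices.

P[2] = P[6] = P[7]; P[3] = P[4] = P[5]

ECB encrypts each block independently with the same key, so equal ciphertext blocks imply equal plaintext blocks.
C[2] = C[6] = C[7] = 93, so P[2] = P[6] = P[7].
C[3] = C[4] = C[5] = 02, so P[3] = P[4] = P[5].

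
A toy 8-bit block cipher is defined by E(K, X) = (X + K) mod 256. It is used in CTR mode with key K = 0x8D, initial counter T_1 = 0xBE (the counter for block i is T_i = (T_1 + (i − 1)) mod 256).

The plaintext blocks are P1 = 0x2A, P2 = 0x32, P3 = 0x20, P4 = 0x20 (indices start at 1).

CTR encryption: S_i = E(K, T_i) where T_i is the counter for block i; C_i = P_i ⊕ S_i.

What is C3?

C1: T = 0xBE, S = E(K, T) = 0x4B; 0x2A ⊕ 0x4B = 0x61.
C2: T = 0xBF, S = E(K, T) = 0x4C; 0x32 ⊕ 0x4C = 0x7E.
C3: T = 0xC0, S = E(K, T) = 0x4D; 0x20 ⊕ 0x4D = 0x6D.

C3 = 0x6D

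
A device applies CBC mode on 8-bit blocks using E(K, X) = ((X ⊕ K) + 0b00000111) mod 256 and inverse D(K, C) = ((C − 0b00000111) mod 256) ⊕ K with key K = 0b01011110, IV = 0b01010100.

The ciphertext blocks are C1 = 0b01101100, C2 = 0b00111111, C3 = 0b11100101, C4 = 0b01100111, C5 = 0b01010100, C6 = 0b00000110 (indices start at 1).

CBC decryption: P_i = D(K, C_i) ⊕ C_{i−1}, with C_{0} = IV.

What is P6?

P6 = 0b11110101

P6: D(K, 0b00000110) = 0b10100001; 0b10100001 ⊕ 0b01010100 = 0b11110101.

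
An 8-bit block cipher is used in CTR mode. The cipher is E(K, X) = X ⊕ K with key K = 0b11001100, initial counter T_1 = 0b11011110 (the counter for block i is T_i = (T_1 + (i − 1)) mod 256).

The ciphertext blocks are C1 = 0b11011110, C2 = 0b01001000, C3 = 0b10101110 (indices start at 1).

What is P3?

CTR decryption: S_i = E(K, T_i) where T_i is the counter for block i; P_i = C_i ⊕ S_i.
P3: T = 0b11100000, S = E(K, T) = 0b00101100; 0b10101110 ⊕ 0b00101100 = 0b10000010.

P3 = 0b10000010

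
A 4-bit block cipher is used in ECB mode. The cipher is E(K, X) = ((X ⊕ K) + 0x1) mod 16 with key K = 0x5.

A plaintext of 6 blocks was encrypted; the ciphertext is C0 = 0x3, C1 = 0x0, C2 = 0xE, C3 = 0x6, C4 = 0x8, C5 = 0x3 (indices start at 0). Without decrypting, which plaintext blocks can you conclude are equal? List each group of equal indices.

P0 = P5

ECB encrypts each block independently with the same key, so equal ciphertext blocks imply equal plaintext blocks.
C0 = C5 = 0x3, so P0 = P5.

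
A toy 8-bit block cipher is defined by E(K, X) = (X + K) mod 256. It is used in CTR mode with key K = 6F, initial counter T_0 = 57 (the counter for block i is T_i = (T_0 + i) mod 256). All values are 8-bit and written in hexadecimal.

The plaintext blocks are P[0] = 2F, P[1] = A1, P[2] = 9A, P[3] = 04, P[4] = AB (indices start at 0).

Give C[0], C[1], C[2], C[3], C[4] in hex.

CTR encryption: S_i = E(K, T_i) where T_i is the counter for block i; C_i = P_i ⊕ S_i.
C[0]: T = 57, S = E(K, T) = C6; 2F ⊕ C6 = E9.
C[1]: T = 58, S = E(K, T) = C7; A1 ⊕ C7 = 66.
C[2]: T = 59, S = E(K, T) = C8; 9A ⊕ C8 = 52.
C[3]: T = 5A, S = E(K, T) = C9; 04 ⊕ C9 = CD.
C[4]: T = 5B, S = E(K, T) = CA; AB ⊕ CA = 61.

C[0] = E9, C[1] = 66, C[2] = 52, C[3] = CD, C[4] = 61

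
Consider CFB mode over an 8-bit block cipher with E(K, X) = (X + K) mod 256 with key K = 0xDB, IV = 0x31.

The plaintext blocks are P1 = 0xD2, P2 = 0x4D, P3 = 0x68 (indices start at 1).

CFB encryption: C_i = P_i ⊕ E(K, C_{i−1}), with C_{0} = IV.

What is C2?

C1: E(K, 0x31) = 0x0C; 0xD2 ⊕ 0x0C = 0xDE.
C2: E(K, 0xDE) = 0xB9; 0x4D ⊕ 0xB9 = 0xF4.

C2 = 0xF4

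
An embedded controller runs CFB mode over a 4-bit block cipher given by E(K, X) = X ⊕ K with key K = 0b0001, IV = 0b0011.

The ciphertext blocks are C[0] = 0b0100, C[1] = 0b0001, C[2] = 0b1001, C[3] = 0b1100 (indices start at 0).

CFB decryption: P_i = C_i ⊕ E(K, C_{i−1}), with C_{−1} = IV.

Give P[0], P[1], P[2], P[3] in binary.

P[0]: E(K, 0b0011) = 0b0010; 0b0100 ⊕ 0b0010 = 0b0110.
P[1]: E(K, 0b0100) = 0b0101; 0b0001 ⊕ 0b0101 = 0b0100.
P[2]: E(K, 0b0001) = 0b0000; 0b1001 ⊕ 0b0000 = 0b1001.
P[3]: E(K, 0b1001) = 0b1000; 0b1100 ⊕ 0b1000 = 0b0100.

P[0] = 0b0110, P[1] = 0b0100, P[2] = 0b1001, P[3] = 0b0100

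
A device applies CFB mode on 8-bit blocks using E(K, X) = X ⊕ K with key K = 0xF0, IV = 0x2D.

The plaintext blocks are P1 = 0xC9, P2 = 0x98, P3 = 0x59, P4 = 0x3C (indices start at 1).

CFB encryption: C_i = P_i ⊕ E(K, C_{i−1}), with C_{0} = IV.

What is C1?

C1 = 0x14

C1: E(K, 0x2D) = 0xDD; 0xC9 ⊕ 0xDD = 0x14.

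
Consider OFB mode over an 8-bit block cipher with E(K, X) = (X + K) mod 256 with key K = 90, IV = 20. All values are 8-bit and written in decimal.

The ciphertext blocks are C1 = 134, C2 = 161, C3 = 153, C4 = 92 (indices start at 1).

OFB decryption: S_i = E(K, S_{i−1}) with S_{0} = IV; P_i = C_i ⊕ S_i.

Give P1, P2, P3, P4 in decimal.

P1: S = E(K, 20) = 110; 134 ⊕ 110 = 232.
P2: S = E(K, 110) = 200; 161 ⊕ 200 = 105.
P3: S = E(K, 200) = 34; 153 ⊕ 34 = 187.
P4: S = E(K, 34) = 124; 92 ⊕ 124 = 32.

P1 = 232, P2 = 105, P3 = 187, P4 = 32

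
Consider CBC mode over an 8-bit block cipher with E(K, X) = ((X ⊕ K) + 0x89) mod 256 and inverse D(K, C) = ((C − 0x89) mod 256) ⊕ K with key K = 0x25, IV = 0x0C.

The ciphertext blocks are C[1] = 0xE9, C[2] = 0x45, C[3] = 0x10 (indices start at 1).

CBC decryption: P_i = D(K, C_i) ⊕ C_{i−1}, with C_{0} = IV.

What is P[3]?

P[3] = 0xE7

P[3]: D(K, 0x10) = 0xA2; 0xA2 ⊕ 0x45 = 0xE7.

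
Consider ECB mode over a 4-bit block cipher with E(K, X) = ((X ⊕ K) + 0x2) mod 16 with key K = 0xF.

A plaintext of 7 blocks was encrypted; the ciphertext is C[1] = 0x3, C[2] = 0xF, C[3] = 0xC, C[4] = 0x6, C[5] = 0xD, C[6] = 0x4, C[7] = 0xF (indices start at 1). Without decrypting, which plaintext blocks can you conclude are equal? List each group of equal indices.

ECB encrypts each block independently with the same key, so equal ciphertext blocks imply equal plaintext blocks.
C[2] = C[7] = 0xF, so P[2] = P[7].

P[2] = P[7]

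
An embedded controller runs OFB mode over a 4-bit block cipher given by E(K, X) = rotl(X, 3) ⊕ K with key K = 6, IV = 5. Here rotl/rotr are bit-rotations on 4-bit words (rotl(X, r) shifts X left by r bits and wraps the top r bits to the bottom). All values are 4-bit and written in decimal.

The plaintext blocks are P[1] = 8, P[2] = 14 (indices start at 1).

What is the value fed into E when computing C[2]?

OFB encryption: S_i = E(K, S_{i−1}) with S_{0} = IV; C_i = P_i ⊕ S_i.
C[1]: S = E(K, 5) = 12; 8 ⊕ 12 = 4.
C[2]: S = E(K, 12) = 0; 14 ⊕ 0 = 14.
So the input to E for block [2] is 12.

12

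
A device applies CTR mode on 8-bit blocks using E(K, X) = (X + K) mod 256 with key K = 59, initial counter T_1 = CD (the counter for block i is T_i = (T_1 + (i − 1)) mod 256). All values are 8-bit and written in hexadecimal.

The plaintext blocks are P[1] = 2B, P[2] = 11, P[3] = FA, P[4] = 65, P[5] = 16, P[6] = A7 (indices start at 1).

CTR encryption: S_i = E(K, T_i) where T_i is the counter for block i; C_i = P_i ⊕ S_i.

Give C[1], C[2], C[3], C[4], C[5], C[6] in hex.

C[1] = 0D, C[2] = 36, C[3] = D2, C[4] = 4C, C[5] = 3C, C[6] = 8C

C[1]: T = CD, S = E(K, T) = 26; 2B ⊕ 26 = 0D.
C[2]: T = CE, S = E(K, T) = 27; 11 ⊕ 27 = 36.
C[3]: T = CF, S = E(K, T) = 28; FA ⊕ 28 = D2.
C[4]: T = D0, S = E(K, T) = 29; 65 ⊕ 29 = 4C.
C[5]: T = D1, S = E(K, T) = 2A; 16 ⊕ 2A = 3C.
C[6]: T = D2, S = E(K, T) = 2B; A7 ⊕ 2B = 8C.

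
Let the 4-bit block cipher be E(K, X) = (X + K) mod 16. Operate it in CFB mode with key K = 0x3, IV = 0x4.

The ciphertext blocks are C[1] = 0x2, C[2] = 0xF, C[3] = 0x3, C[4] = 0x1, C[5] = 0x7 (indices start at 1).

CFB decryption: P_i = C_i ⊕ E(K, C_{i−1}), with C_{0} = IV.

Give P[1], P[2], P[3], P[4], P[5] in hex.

P[1]: E(K, 0x4) = 0x7; 0x2 ⊕ 0x7 = 0x5.
P[2]: E(K, 0x2) = 0x5; 0xF ⊕ 0x5 = 0xA.
P[3]: E(K, 0xF) = 0x2; 0x3 ⊕ 0x2 = 0x1.
P[4]: E(K, 0x3) = 0x6; 0x1 ⊕ 0x6 = 0x7.
P[5]: E(K, 0x1) = 0x4; 0x7 ⊕ 0x4 = 0x3.

P[1] = 0x5, P[2] = 0xA, P[3] = 0x1, P[4] = 0x7, P[5] = 0x3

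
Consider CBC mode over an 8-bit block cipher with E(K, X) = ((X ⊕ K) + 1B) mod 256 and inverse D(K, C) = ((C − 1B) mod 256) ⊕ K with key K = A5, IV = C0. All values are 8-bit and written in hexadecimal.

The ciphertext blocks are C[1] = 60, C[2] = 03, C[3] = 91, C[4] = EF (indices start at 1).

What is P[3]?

P[3] = D0

CBC decryption: P_i = D(K, C_i) ⊕ C_{i−1}, with C_{0} = IV.
P[3]: D(K, 91) = D3; D3 ⊕ 03 = D0.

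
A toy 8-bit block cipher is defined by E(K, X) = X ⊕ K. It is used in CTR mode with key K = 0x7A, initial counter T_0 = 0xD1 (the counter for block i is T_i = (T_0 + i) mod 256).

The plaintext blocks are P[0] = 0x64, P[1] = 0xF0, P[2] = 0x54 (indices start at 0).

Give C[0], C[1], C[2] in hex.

C[0] = 0xCF, C[1] = 0x58, C[2] = 0xFD

CTR encryption: S_i = E(K, T_i) where T_i is the counter for block i; C_i = P_i ⊕ S_i.
C[0]: T = 0xD1, S = E(K, T) = 0xAB; 0x64 ⊕ 0xAB = 0xCF.
C[1]: T = 0xD2, S = E(K, T) = 0xA8; 0xF0 ⊕ 0xA8 = 0x58.
C[2]: T = 0xD3, S = E(K, T) = 0xA9; 0x54 ⊕ 0xA9 = 0xFD.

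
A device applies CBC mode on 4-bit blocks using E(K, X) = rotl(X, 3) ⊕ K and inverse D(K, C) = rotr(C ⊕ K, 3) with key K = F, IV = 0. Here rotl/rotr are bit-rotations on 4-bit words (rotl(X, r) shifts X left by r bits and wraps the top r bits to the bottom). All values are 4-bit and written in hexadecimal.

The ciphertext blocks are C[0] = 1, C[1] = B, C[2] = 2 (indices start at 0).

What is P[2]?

CBC decryption: P_i = D(K, C_i) ⊕ C_{i−1}, with C_{−1} = IV.
P[2]: D(K, 2) = B; B ⊕ B = 0.

P[2] = 0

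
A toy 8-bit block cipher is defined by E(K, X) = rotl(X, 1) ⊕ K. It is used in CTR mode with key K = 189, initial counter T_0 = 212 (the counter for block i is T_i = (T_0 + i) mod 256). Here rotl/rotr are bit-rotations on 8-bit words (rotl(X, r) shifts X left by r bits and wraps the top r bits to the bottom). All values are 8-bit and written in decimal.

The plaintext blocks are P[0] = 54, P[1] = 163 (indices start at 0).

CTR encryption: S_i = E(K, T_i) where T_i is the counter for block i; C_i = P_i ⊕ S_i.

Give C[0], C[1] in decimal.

C[0] = 34, C[1] = 181

C[0]: T = 212, S = E(K, T) = 20; 54 ⊕ 20 = 34.
C[1]: T = 213, S = E(K, T) = 22; 163 ⊕ 22 = 181.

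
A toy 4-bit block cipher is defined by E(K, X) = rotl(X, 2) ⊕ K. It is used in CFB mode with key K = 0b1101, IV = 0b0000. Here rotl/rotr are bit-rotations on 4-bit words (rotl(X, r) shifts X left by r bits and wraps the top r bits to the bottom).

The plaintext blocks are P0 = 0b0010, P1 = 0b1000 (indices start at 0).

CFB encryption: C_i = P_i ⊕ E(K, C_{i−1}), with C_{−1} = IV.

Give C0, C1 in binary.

C0 = 0b1111, C1 = 0b1010

C0: E(K, 0b0000) = 0b1101; 0b0010 ⊕ 0b1101 = 0b1111.
C1: E(K, 0b1111) = 0b0010; 0b1000 ⊕ 0b0010 = 0b1010.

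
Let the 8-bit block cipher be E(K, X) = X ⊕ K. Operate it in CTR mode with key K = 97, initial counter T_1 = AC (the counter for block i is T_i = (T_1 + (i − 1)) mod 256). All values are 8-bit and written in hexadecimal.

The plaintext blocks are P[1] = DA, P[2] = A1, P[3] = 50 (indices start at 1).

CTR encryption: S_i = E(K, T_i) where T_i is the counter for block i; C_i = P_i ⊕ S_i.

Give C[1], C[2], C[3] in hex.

C[1]: T = AC, S = E(K, T) = 3B; DA ⊕ 3B = E1.
C[2]: T = AD, S = E(K, T) = 3A; A1 ⊕ 3A = 9B.
C[3]: T = AE, S = E(K, T) = 39; 50 ⊕ 39 = 69.

C[1] = E1, C[2] = 9B, C[3] = 69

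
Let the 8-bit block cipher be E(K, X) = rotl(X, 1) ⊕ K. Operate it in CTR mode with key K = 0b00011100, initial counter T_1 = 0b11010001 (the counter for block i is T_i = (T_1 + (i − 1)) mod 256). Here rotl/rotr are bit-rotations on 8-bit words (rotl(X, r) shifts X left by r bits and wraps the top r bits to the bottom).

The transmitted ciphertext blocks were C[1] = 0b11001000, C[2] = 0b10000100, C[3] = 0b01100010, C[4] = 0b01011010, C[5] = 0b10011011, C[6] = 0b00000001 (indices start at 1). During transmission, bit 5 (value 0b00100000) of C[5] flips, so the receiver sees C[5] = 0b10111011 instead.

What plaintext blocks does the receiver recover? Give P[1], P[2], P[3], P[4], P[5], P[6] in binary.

P[1] = 0b01110111, P[2] = 0b00111101, P[3] = 0b11011001, P[4] = 0b11101111, P[5] = 0b00001100, P[6] = 0b10110000

CTR decryption: S_i = E(K, T_i) where T_i is the counter for block i; P_i = C_i ⊕ S_i.
Only C[5] changed, to 0b10111011. In CTR, a change in C_i flips the same bit in P_i only; the keystream is unaffected. Decrypting the received ciphertext:
P[1]: T = 0b11010001, S = E(K, T) = 0b10111111; 0b11001000 ⊕ 0b10111111 = 0b01110111.
P[2]: T = 0b11010010, S = E(K, T) = 0b10111001; 0b10000100 ⊕ 0b10111001 = 0b00111101.
P[3]: T = 0b11010011, S = E(K, T) = 0b10111011; 0b01100010 ⊕ 0b10111011 = 0b11011001.
P[4]: T = 0b11010100, S = E(K, T) = 0b10110101; 0b01011010 ⊕ 0b10110101 = 0b11101111.
P[5]: T = 0b11010101, S = E(K, T) = 0b10110111; 0b10111011 ⊕ 0b10110111 = 0b00001100.
P[6]: T = 0b11010110, S = E(K, T) = 0b10110001; 0b00000001 ⊕ 0b10110001 = 0b10110000.
Blocks that differ from the original plaintext: P[5].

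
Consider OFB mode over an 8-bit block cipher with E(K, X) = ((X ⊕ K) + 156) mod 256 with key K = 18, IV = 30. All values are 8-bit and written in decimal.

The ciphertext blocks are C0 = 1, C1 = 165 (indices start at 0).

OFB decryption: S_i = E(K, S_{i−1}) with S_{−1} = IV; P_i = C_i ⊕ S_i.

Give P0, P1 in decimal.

P0 = 169, P1 = 243

P0: S = E(K, 30) = 168; 1 ⊕ 168 = 169.
P1: S = E(K, 168) = 86; 165 ⊕ 86 = 243.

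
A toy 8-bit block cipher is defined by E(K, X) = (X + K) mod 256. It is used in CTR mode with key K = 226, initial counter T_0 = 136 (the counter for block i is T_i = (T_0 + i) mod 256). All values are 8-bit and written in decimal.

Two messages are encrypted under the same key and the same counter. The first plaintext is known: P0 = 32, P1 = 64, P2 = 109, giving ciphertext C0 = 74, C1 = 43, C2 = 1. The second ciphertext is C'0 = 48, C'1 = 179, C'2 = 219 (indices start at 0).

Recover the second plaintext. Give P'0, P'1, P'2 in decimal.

In CTR with a reused counter, both messages share the same keystream S_i, so C_i ⊕ C'_i = P_i ⊕ P'_i and thus P'_i = P_i ⊕ C_i ⊕ C'_i.
P'0: 32 ⊕ 74 ⊕ 48 = 90.
P'1: 64 ⊕ 43 ⊕ 179 = 216.
P'2: 109 ⊕ 1 ⊕ 219 = 183.

P'0 = 90, P'1 = 216, P'2 = 183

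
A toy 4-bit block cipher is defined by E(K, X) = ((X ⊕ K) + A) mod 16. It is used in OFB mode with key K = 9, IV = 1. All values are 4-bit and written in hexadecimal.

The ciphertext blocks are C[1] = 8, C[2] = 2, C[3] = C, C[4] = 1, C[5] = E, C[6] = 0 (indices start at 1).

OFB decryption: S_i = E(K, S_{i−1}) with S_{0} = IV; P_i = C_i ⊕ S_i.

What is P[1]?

P[1]: S = E(K, 1) = 2; 8 ⊕ 2 = A.

P[1] = A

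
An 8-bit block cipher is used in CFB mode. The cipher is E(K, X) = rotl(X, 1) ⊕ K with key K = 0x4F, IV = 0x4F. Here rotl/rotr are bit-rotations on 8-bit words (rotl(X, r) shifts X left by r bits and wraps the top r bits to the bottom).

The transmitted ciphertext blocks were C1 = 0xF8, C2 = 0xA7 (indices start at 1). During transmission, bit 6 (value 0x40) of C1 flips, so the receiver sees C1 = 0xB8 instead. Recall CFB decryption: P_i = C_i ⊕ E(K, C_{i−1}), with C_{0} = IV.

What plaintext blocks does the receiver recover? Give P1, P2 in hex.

Only C1 changed, to 0xB8. In CFB, a change in C_i flips the same bit in P_i and garbles P_{i+1}. Decrypting the received ciphertext:
P1: E(K, 0x4F) = 0xD1; 0xB8 ⊕ 0xD1 = 0x69.
P2: E(K, 0xB8) = 0x3E; 0xA7 ⊕ 0x3E = 0x99.
Blocks that differ from the original plaintext: P1, P2.

P1 = 0x69, P2 = 0x99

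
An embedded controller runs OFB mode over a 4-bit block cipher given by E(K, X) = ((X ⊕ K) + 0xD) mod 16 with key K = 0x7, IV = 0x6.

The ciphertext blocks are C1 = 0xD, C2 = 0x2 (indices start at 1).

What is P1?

OFB decryption: S_i = E(K, S_{i−1}) with S_{0} = IV; P_i = C_i ⊕ S_i.
P1: S = E(K, 0x6) = 0xE; 0xD ⊕ 0xE = 0x3.

P1 = 0x3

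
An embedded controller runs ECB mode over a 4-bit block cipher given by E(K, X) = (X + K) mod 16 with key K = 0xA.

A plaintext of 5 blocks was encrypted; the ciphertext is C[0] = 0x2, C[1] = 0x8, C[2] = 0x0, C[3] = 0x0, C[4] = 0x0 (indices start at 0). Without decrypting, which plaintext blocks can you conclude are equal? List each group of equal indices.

P[2] = P[3] = P[4]

ECB encrypts each block independently with the same key, so equal ciphertext blocks imply equal plaintext blocks.
C[2] = C[3] = C[4] = 0x0, so P[2] = P[3] = P[4].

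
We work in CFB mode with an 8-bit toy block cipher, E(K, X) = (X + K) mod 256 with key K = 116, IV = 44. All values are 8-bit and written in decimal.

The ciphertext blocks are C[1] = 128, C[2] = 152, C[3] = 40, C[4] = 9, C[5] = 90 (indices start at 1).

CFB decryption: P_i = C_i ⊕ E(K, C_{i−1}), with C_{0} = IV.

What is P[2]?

P[2] = 108

P[2]: E(K, 128) = 244; 152 ⊕ 244 = 108.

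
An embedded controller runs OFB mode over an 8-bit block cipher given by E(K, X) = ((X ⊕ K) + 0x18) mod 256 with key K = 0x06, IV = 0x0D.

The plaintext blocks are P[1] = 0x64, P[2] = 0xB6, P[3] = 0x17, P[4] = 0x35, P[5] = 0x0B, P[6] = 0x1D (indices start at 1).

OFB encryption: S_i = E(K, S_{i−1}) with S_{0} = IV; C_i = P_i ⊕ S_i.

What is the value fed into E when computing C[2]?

C[1]: S = E(K, 0x0D) = 0x23; 0x64 ⊕ 0x23 = 0x47.
C[2]: S = E(K, 0x23) = 0x3D; 0xB6 ⊕ 0x3D = 0x8B.
So the input to E for block [2] is 0x23.

0x23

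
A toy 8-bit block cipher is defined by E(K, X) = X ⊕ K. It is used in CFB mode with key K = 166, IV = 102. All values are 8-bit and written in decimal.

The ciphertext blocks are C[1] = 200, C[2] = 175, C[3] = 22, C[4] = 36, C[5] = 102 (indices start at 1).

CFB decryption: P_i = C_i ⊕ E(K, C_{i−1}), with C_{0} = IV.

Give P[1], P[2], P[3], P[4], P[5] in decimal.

P[1]: E(K, 102) = 192; 200 ⊕ 192 = 8.
P[2]: E(K, 200) = 110; 175 ⊕ 110 = 193.
P[3]: E(K, 175) = 9; 22 ⊕ 9 = 31.
P[4]: E(K, 22) = 176; 36 ⊕ 176 = 148.
P[5]: E(K, 36) = 130; 102 ⊕ 130 = 228.

P[1] = 8, P[2] = 193, P[3] = 31, P[4] = 148, P[5] = 228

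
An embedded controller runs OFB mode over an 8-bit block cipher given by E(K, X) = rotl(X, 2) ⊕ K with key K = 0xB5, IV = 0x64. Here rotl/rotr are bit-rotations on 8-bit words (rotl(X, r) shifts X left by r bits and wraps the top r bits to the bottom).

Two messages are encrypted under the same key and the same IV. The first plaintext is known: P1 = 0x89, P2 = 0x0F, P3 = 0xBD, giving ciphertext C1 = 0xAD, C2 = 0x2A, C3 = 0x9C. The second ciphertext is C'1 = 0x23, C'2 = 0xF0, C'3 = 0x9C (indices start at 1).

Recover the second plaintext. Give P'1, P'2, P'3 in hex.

In OFB with a reused IV, both messages share the same keystream S_i, so C_i ⊕ C'_i = P_i ⊕ P'_i and thus P'_i = P_i ⊕ C_i ⊕ C'_i.
P'1: 0x89 ⊕ 0xAD ⊕ 0x23 = 0x07.
P'2: 0x0F ⊕ 0x2A ⊕ 0xF0 = 0xD5.
P'3: 0xBD ⊕ 0x9C ⊕ 0x9C = 0xBD.

P'1 = 0x07, P'2 = 0xD5, P'3 = 0xBD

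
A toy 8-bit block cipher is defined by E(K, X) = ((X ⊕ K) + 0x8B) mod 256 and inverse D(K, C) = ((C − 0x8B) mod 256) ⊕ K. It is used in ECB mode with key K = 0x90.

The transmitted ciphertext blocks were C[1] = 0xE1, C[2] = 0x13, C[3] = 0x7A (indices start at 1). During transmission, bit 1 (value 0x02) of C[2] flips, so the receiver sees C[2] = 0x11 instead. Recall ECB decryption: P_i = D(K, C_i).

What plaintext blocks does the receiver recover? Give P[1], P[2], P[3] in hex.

P[1] = 0xC6, P[2] = 0x16, P[3] = 0x7F

Only C[2] changed, to 0x11. In ECB, a change in C_i affects only P_i. Decrypting the received ciphertext:
P[1]: D(K, 0xE1) = 0xC6.
P[2]: D(K, 0x11) = 0x16.
P[3]: D(K, 0x7A) = 0x7F.
Blocks that differ from the original plaintext: P[2].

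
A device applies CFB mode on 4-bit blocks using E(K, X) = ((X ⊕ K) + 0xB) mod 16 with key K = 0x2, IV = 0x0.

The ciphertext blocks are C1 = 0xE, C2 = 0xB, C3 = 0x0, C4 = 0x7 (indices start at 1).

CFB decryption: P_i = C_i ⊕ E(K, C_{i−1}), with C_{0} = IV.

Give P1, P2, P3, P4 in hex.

P1 = 0x3, P2 = 0xC, P3 = 0x4, P4 = 0xA

P1: E(K, 0x0) = 0xD; 0xE ⊕ 0xD = 0x3.
P2: E(K, 0xE) = 0x7; 0xB ⊕ 0x7 = 0xC.
P3: E(K, 0xB) = 0x4; 0x0 ⊕ 0x4 = 0x4.
P4: E(K, 0x0) = 0xD; 0x7 ⊕ 0xD = 0xA.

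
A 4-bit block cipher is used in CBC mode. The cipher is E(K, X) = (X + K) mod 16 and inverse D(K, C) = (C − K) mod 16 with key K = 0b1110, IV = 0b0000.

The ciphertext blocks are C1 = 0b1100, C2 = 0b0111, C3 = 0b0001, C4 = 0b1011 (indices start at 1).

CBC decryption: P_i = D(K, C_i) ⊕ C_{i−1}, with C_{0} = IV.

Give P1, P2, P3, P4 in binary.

P1: D(K, 0b1100) = 0b1110; 0b1110 ⊕ 0b0000 = 0b1110.
P2: D(K, 0b0111) = 0b1001; 0b1001 ⊕ 0b1100 = 0b0101.
P3: D(K, 0b0001) = 0b0011; 0b0011 ⊕ 0b0111 = 0b0100.
P4: D(K, 0b1011) = 0b1101; 0b1101 ⊕ 0b0001 = 0b1100.

P1 = 0b1110, P2 = 0b0101, P3 = 0b0100, P4 = 0b1100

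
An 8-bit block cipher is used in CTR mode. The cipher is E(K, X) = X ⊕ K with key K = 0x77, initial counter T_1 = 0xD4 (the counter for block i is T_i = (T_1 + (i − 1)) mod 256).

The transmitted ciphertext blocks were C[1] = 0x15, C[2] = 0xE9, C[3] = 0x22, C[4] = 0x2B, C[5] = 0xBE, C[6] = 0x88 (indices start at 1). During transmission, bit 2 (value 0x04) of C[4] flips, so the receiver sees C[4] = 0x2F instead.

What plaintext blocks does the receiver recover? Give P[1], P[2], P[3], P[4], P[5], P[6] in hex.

CTR decryption: S_i = E(K, T_i) where T_i is the counter for block i; P_i = C_i ⊕ S_i.
Only C[4] changed, to 0x2F. In CTR, a change in C_i flips the same bit in P_i only; the keystream is unaffected. Decrypting the received ciphertext:
P[1]: T = 0xD4, S = E(K, T) = 0xA3; 0x15 ⊕ 0xA3 = 0xB6.
P[2]: T = 0xD5, S = E(K, T) = 0xA2; 0xE9 ⊕ 0xA2 = 0x4B.
P[3]: T = 0xD6, S = E(K, T) = 0xA1; 0x22 ⊕ 0xA1 = 0x83.
P[4]: T = 0xD7, S = E(K, T) = 0xA0; 0x2F ⊕ 0xA0 = 0x8F.
P[5]: T = 0xD8, S = E(K, T) = 0xAF; 0xBE ⊕ 0xAF = 0x11.
P[6]: T = 0xD9, S = E(K, T) = 0xAE; 0x88 ⊕ 0xAE = 0x26.
Blocks that differ from the original plaintext: P[4].

P[1] = 0xB6, P[2] = 0x4B, P[3] = 0x83, P[4] = 0x8F, P[5] = 0x11, P[6] = 0x26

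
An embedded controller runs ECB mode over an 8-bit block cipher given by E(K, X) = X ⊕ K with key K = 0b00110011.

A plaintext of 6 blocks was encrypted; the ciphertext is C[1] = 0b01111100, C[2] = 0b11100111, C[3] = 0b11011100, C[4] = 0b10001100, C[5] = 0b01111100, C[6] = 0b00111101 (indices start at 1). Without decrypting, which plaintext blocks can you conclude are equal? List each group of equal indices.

P[1] = P[5]

ECB encrypts each block independently with the same key, so equal ciphertext blocks imply equal plaintext blocks.
C[1] = C[5] = 0b01111100, so P[1] = P[5].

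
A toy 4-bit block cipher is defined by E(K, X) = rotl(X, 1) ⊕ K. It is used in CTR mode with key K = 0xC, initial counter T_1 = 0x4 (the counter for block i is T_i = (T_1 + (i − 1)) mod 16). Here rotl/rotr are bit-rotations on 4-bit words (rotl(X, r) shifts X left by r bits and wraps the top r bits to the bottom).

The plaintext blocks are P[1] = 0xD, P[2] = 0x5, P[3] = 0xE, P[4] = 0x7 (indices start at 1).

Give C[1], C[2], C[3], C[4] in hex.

CTR encryption: S_i = E(K, T_i) where T_i is the counter for block i; C_i = P_i ⊕ S_i.
C[1]: T = 0x4, S = E(K, T) = 0x4; 0xD ⊕ 0x4 = 0x9.
C[2]: T = 0x5, S = E(K, T) = 0x6; 0x5 ⊕ 0x6 = 0x3.
C[3]: T = 0x6, S = E(K, T) = 0x0; 0xE ⊕ 0x0 = 0xE.
C[4]: T = 0x7, S = E(K, T) = 0x2; 0x7 ⊕ 0x2 = 0x5.

C[1] = 0x9, C[2] = 0x3, C[3] = 0xE, C[4] = 0x5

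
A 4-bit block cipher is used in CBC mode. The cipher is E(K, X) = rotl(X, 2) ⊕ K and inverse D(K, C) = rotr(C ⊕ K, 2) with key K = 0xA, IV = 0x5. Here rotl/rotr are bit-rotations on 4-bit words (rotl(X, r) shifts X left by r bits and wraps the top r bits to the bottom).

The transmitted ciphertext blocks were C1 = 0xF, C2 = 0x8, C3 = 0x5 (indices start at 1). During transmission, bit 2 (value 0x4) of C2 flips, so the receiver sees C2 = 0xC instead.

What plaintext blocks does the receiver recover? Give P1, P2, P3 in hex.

CBC decryption: P_i = D(K, C_i) ⊕ C_{i−1}, with C_{0} = IV.
Only C2 changed, to 0xC. In CBC, a change in C_i garbles P_i and flips the same bit in P_{i+1}. Decrypting the received ciphertext:
P1: D(K, 0xF) = 0x5; 0x5 ⊕ 0x5 = 0x0.
P2: D(K, 0xC) = 0x9; 0x9 ⊕ 0xF = 0x6.
P3: D(K, 0x5) = 0xF; 0xF ⊕ 0xC = 0x3.
Blocks that differ from the original plaintext: P2, P3.

P1 = 0x0, P2 = 0x6, P3 = 0x3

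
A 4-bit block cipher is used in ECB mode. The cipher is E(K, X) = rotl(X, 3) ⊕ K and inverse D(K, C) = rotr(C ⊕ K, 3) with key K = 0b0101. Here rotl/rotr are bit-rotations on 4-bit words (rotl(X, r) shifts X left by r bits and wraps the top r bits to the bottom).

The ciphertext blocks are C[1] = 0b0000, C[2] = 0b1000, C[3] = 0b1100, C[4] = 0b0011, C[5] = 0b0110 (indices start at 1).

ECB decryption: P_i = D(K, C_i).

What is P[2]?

P[2]: D(K, 0b1000) = 0b1011.

P[2] = 0b1011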